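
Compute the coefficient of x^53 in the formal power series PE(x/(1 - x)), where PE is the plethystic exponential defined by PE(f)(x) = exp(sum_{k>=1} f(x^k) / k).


For f(x) = x/(1 - x) we have
sum_{k>=1} f(x^k) / k = sum_{k>=1} (1/k) * x^k / (1 - x^k) = sum_{k, m >= 1} x^(k m) / k,
which after exponentiating simplifies to
PE(x/(1 - x)) = prod_{k>=1} 1 / (1 - x^k).
This is the generating function for the partition function p(n), so the coefficient of x^53 is p(53).
Computing p(53) by dynamic programming over parts 1, 2, ..., 53: p(53) = 329931.

329931


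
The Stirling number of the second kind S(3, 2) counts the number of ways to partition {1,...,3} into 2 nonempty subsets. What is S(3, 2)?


Using the explicit formula S(n,k) = (1/k!) sum_{j=0}^{k} (-1)^(k-j) C(k,j) j^n:
S(3, 2) = 3
Equivalently, S(n,k) is n! times the coefficient of x^n in the EGF (e^x - 1)^k / k!.

3


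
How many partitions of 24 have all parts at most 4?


Using the generating function (1-x)^(-1)(1-x^2)^(-1)...(1-x^4)^(-1),
the coefficient of x^24 counts these restricted partitions.
Result = 169

169


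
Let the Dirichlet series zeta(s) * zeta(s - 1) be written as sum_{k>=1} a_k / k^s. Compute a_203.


Convolution gives a_k = sum_{d | k} d * 1 = sum_{d | k} d = sigma(k), the sum of positive divisors of k.
For k = 203, the divisors are 1, 7, 29, 203, so
sigma(203) = 1 + 7 + 29 + 203 = 240.

240


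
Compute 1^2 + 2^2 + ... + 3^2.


This power sum has a closed form given by Faulhaber's formula
sum_{k=1}^{m} k^p = (1 / (p + 1)) * sum_{j=0}^{p} C(p + 1, j) B_j m^(p + 1 - j),
but for small m direct computation is fastest:
1 + 4 + 9 = 14.

14


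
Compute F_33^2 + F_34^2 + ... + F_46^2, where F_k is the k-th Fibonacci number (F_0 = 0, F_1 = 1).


There is a standard identity sum_{k=0}^{N} F_k^2 = F_N * F_{N+1} (proved inductively from the telescoping relation F_k^2 = F_k F_{k+1} - F_{k-1} F_k). Then
sum_{k=33}^{46} F_k^2 = F_46 F_47 - F_32 F_33.
Computing: F_46 = 1836311903, F_47 = 2971215073, F_32 = 2178309, F_33 = 3524578.
Sum = 1836311903 * 2971215073 - 2178309 * 3524578 = 5456069927302935317.

5456069927302935317


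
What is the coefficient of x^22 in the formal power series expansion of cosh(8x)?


The Maclaurin series is cosh(t) = sum_{m>=0} t^(2m) / (2m)!, so substituting t = 8x, only even powers of x are nonzero, with coefficient of x^(2m) equal to 8^(2m) / (2m)!.
For x^22 the coefficient is 8^22/22! = 73786976294838206464/1124000727777607680000 = 140737488355328/2143861251406875.

140737488355328/2143861251406875


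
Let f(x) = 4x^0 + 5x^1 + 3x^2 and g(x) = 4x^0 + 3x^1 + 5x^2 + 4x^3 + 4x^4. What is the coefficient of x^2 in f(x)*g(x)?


Cauchy product at x^2:
4*5 + 5*3 + 3*4
= 47

47


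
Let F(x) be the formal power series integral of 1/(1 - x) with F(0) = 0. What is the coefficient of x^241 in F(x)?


1/(1 - x) = sum_{k>=0} x^k. Integrating termwise and using F(0) = 0 gives
F(x) = sum_{k>=0} x^(k+1) / (k+1) = sum_{m>=1} x^m / m = -ln(1 - x).
So the coefficient of x^241 is 1/241 = 1/241.

1/241


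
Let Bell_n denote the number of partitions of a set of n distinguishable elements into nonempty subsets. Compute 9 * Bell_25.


Bell_25 can be computed from the Bell triangle or from Dobinski's identity Bell_n = (1/e) * sum_{k>=0} k^n / k!.
Computing Bell_25 = 4638590332229999353.
Then 9 * 4638590332229999353 = 41747312990069994177.

41747312990069994177


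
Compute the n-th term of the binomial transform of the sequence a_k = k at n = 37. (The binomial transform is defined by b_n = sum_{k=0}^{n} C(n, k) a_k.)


With a_k = k, b_n = sum_{k=0}^{n} C(n, k) k. Using k * C(n, k) = n * C(n-1, k-1) gives b_n = n * sum_{k>=1} C(n-1, k-1) = n * 2^(n-1).
For n = 37: 37 * 2^36 = 37 * 68719476736 = 2542620639232.

2542620639232


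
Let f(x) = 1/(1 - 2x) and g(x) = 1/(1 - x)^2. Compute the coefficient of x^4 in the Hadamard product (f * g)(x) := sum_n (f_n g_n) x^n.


f has coefficients f_k = 2^k. For g = 1/(1 - x)^2 the coefficient is g_k = C(k + 1, 1) = k + 1. The Hadamard coefficient is (f * g)_k = 2^k * (k + 1).
For k = 4: 2^4 * 5 = 16 * 5 = 80.

80


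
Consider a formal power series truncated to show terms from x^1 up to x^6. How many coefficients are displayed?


From x^1 to x^6 inclusive, the count is 6 - 1 + 1 = 6.

6


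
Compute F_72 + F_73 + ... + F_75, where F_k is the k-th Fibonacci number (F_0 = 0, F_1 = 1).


Use the identity sum_{k=0}^{N} F_k = F_{N+2} - 1 (which follows from F_{k+2} - F_{k+1} = F_k). Then
sum_{k=72}^{75} F_k = (F_{77} - 1) - (F_{73} - 1) = F_{77} - F_{73}.
Computing: F_{77} = 5527939700884757, F_{73} = 806515533049393, so
Sum = 5527939700884757 - 806515533049393 = 4721424167835364.

4721424167835364


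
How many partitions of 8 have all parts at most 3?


Using the generating function (1-x)^(-1)(1-x^2)^(-1)(1-x^3)^(-1),
the coefficient of x^8 counts these restricted partitions.
Result = 10

10


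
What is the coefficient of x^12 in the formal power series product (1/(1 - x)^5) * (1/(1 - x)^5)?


Combine the factors: (1/(1 - x)^5) * (1/(1 - x)^5) = 1/(1 - x)^10.
Then use 1/(1 - x)^r = sum_{k>=0} C(k + r - 1, r - 1) x^k with r = 10 and k = 12:
C(21, 9) = 293930.

293930


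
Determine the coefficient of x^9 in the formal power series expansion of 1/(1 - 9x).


The geometric series identity gives 1/(1 - c x) = sum_{k>=0} c^k x^k, so the coefficient of x^k is c^k.
Here c = 9 and k = 9.
Computing: 9^9 = 387420489

387420489


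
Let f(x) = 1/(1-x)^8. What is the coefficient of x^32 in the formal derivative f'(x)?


Differentiate: d/dx [ 1/(1-x)^r ] = r / (1-x)^(r+1).
Here r = 8, so f'(x) = 8 / (1-x)^9.
The expansion of 1/(1-x)^(r+1) has coefficient of x^n equal to C(n+r, r).
So the coefficient of x^32 in f'(x) is
8 * C(40, 8) = 8 * 76904685 = 615237480

615237480


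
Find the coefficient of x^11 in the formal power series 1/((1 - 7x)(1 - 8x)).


By partial fractions or Cauchy convolution:
The coefficient equals sum_{k=0}^{11} 7^k * 8^(11-k).
= 54878189535

54878189535


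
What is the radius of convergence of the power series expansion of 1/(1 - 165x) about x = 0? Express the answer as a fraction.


Expanding 1/(1 - 165x) = sum_{k>=0} 165^k x^k, the series converges when |165x| < 1, i.e., |x| < 1/165.
So the radius of convergence is 1/165 = 1/165.

1/165


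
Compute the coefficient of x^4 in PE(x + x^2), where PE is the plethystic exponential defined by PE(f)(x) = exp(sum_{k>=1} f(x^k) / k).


With f(x) = x + x^2, the exponent is sum_{k>=1} (x^k + x^(2k)) / k = -ln(1 - x) - ln(1 - x^2). Exponentiating:
PE(x + x^2) = 1 / ((1 - x)(1 - x^2)).
This is the generating function for partitions of n into parts of size 1 or 2. The number of 2's can be any j in 0..2, and the rest are 1's, so
[x^4] = floor(4/2) + 1 = 3.

3


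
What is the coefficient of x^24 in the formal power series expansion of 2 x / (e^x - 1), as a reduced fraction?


The exponential generating function for Bernoulli numbers is
x / (e^x - 1) = sum_{k>=0} B_k x^k / k!.
So the coefficient of x^24 in 2 x / (e^x - 1) is 2 B_24 / 24!.
Computing: B_24 = -236364091/2730, 24! = 620448401733239439360000, giving
2 * -236364091/2730 / 620448401733239439360000 = -236364091/846912068365871834726400000.

-236364091/846912068365871834726400000


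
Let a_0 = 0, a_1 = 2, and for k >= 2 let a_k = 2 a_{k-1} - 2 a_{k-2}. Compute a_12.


Iterating the recurrence forward:
a_0 = 0
a_1 = 2
a_2 = 2*2 - 2*0 = 4
a_3 = 2*4 - 2*2 = 4
a_4 = 2*4 - 2*4 = 0
a_5 = 2*0 - 2*4 = -8
a_6 = 2*-8 - 2*0 = -16
a_7 = 2*-16 - 2*-8 = -16
a_8 = 2*-16 - 2*-16 = 0
a_9 = 2*0 - 2*-16 = 32
a_10 = 2*32 - 2*0 = 64
a_11 = 2*64 - 2*32 = 64
a_12 = 2*64 - 2*64 = 0
So a_12 = 0.

0


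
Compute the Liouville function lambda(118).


The Liouville function is lambda(k) = (-1)^Omega(k), where Omega(k) counts the prime factors of k with multiplicity.
Factoring: 118 = 2 * 59, so Omega(118) = 2.
lambda(118) = (-1)^2 = 1.

1


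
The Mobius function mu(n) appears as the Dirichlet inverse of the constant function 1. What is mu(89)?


89 = 89 (all distinct primes).
mu(89) = (-1)^1 = -1

-1


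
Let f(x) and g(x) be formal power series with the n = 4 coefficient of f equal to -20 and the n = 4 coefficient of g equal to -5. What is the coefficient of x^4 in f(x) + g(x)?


Addition of formal power series is termwise.
The coefficient of x^4 in f + g = -20 + -5
= -25

-25


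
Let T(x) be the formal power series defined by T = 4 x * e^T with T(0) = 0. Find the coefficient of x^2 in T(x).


Apply the Lagrange inversion formula: if T = 4 x * phi(T) with phi(t) = e^t, then
[x^n] T = 4^n * (1/n) [t^(n-1)] phi(t)^n = 4^n * (1/n) [t^(n-1)] e^(n t) = 4^n * (1/n) * n^(n-1) / (n-1)! = 4^n * n^(n-1) / n!.
When c = 1 this is the Cayley count of rooted labeled trees on n vertices, divided by n!.
For n = 2: 4^2 * 2^1 / 2! = 16 * 2/2 = 16.

16


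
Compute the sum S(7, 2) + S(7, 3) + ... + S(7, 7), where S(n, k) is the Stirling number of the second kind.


By definition, S(n, k) counts partitions of an n-set into exactly k nonempty blocks.
Computing row n = 7 for k = 2..7:
S(7, k): 63, 301, 350, 140, 21, 1
Sum = 876.

876


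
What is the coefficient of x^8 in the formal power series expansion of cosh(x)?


The Maclaurin series is cosh(t) = sum_{m>=0} t^(2m) / (2m)!, so substituting t = x, only even powers of x are nonzero, with coefficient of x^(2m) equal to 1 / (2m)!.
For x^8 the coefficient is 1/8! = 1/40320 = 1/40320.

1/40320


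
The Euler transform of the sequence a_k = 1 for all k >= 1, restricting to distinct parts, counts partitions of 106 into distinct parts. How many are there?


Partitions of 106 into distinct parts can be computed via generating function.
Product (1+x)(1+x^2)(1+x^3)...
The coefficient of x^106 = 728260

728260


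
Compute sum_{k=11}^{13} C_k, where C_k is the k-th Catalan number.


C_11 through C_13: 58786, 208012, 742900
Sum = 58786 + 208012 + 742900
= 1009698

1009698


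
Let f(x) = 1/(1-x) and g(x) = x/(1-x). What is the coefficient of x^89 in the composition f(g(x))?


First simplify the composition: f(g(x)) = 1/(1 - x/(1-x)) = (1-x)/((1-x) - x) = (1-x)/(1-2x).
Now extract the coefficient. Write (1-x)/(1-2x) = 1/(1-2x) - x/(1-2x).
The coefficient of x^n in 1/(1-2x) is 2^n, and in x/(1-2x) is 2^(n-1) (for n >= 1).
So the coefficient of x^89 is 2^89 - 2^88 = 618970019642690137449562112 - 309485009821345068724781056 = 309485009821345068724781056.

309485009821345068724781056


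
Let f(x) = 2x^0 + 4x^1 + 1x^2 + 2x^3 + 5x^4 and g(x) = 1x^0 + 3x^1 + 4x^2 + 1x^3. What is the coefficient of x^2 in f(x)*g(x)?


Cauchy product at x^2:
2*4 + 4*3 + 1*1
= 21

21


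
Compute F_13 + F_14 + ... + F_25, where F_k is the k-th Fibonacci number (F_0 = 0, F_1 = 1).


Use the identity sum_{k=0}^{N} F_k = F_{N+2} - 1 (which follows from F_{k+2} - F_{k+1} = F_k). Then
sum_{k=13}^{25} F_k = (F_{27} - 1) - (F_{14} - 1) = F_{27} - F_{14}.
Computing: F_{27} = 196418, F_{14} = 377, so
Sum = 196418 - 377 = 196041.

196041


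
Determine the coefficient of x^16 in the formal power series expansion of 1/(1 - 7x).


The geometric series identity gives 1/(1 - c x) = sum_{k>=0} c^k x^k, so the coefficient of x^k is c^k.
Here c = 7 and k = 16.
Computing: 7^16 = 33232930569601

33232930569601


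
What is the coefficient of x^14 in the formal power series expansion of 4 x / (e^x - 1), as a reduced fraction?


The exponential generating function for Bernoulli numbers is
x / (e^x - 1) = sum_{k>=0} B_k x^k / k!.
So the coefficient of x^14 in 4 x / (e^x - 1) is 4 B_14 / 14!.
Computing: B_14 = 7/6, 14! = 87178291200, giving
4 * 7/6 / 87178291200 = 1/18681062400.

1/18681062400


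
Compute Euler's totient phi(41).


phi(n) counts integers in [1, n] coprime to n. Using the multiplicative formula phi(n) = n * prod_{p | n} (1 - 1/p):
41 = 41, so
phi(41) = 41 * (1 - 1/41) = 40.

40


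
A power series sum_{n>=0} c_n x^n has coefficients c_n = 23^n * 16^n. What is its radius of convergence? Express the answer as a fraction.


By the root test (Cauchy-Hadamard), the radius is R = 1 / limsup_n |c_n|^(1/n).
Here |c_n|^(1/n) = (23^n * 16^n)^(1/n) = 23 * 16 = 368 for all n.
So R = 1/368 = 1/368.

1/368


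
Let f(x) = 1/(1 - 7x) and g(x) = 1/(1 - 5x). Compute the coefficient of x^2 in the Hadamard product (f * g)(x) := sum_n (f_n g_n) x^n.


f has coefficients f_k = 7^k and g has coefficients g_k = 5^k, so the Hadamard product has coefficient (f*g)_k = 7^k * 5^k = 35^k.
For k = 2: 35^2 = 1225.

1225


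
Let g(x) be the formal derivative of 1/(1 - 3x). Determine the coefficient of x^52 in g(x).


Differentiate termwise: d/dx sum_{k>=0} 3^k x^k = sum_{k>=1} k 3^k x^(k-1) = sum_{j>=0} (j+1) 3^(j+1) x^j.
Equivalently, d/dx [1/(1 - 3x)] = 3/(1 - 3x)^2.
For j = 52: 53 * 3^53 = 53 * 19383245667680019896796723 = 1027312020387041054530226319.

1027312020387041054530226319


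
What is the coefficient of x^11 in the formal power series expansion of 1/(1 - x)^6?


The expansion 1/(1 - x)^r = sum_{k>=0} C(k + r - 1, r - 1) x^k follows from the multiset / negative-binomial theorem (or from repeated differentiation of the geometric series).
For r = 6 and k = 11:
C(16, 5) = 20922789888000 / (120 * 39916800) = 4368.

4368


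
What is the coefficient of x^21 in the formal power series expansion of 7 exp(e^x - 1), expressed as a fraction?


exp(e^x - 1) is the exponential generating function for the Bell numbers Bell_k: exp(e^x - 1) = sum_{k>=0} Bell_k x^k / k!.
So the coefficient of x^21 in 7 exp(e^x - 1) is 7 Bell_21 / 21!.
Computing: Bell_21 = 474869816156751 and 21! = 51090942171709440000, giving
7 * 474869816156751/51090942171709440000 = 158289938718917/2432902008176640000.

158289938718917/2432902008176640000


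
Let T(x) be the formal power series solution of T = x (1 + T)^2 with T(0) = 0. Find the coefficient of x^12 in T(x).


Apply the Lagrange inversion formula: if T = x * phi(T) with phi(t) = (1 + t)^2, then [x^n] T = (1/n) [t^(n-1)] phi(t)^n = (1/n) [t^(n-1)] (1 + t)^(2n) = (1/n) C(2n, n-1).
Using the identity C(2n, n-1) = C(2n, n) * n / (n+1), the unscaled factor equals C(2n, n) / (n+1) = C_n, the n-th Catalan number.
For n = 12: C_12 = C(24, 12) / 13 = 2704156/13 = 208012 = 208012.

208012


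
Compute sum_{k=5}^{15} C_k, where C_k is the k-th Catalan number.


C_5 through C_15: 42, 132, 429, 1430, 4862, 16796, 58786, 208012, 742900, 2674440, 9694845
Sum = 42 + 132 + 429 + 1430 + 4862 + 16796 + 58786 + 208012 + 742900 + 2674440 + 9694845
= 13402674

13402674


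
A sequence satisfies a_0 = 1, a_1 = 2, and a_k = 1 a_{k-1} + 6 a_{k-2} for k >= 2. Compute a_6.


The characteristic equation is t^2 - 1 t - 6 = 0, with roots r_1 = 3 and r_2 = -2 (so c_1 = r_1 + r_2, c_2 = -r_1 r_2 as required).
One can use the closed form a_n = A r_1^n + B r_2^n, but direct iteration is more reliable:
a_0 = 1, a_1 = 2, a_2 = 8, a_3 = 20, a_4 = 68, a_5 = 188, a_6 = 596.
So a_6 = 596.

596


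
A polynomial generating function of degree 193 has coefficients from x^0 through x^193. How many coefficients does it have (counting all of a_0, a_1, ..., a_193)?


A polynomial of degree 193 takes the form a_0 + a_1 x + ... + a_193 x^193.
The number of coefficients is 193 + 1 = 194.

194


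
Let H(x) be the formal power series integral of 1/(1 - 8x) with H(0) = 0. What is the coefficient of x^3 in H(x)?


1/(1 - 8x) = sum_{k>=0} 8^k x^k. Integrating termwise with H(0) = 0:
H(x) = sum_{k>=0} 8^k x^(k+1) / (k+1) = sum_{m>=1} 8^(m-1) x^m / m.
For m = 3: 8^2/3 = 64/3 = 64/3.

64/3


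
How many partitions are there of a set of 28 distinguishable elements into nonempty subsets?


Bell_28 can be computed from the Bell triangle or from Dobinski's identity Bell_n = (1/e) * sum_{k>=0} k^n / k!.
Computing Bell_28 = 6160539404599934652455.

6160539404599934652455


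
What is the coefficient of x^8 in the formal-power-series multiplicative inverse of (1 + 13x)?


The inverse is 1/(1 + 13x). Apply the geometric identity 1/(1 - y) = sum_{k>=0} y^k with y = -13x:
1/(1 + 13x) = sum_{k>=0} (-13)^k x^k.
So the coefficient of x^8 is (-13)^8 = 815730721.

815730721


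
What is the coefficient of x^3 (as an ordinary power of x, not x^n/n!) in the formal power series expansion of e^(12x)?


The exponential series is e^y = sum_{k>=0} y^k / k!. Substituting y = 12x gives
e^(12x) = sum_{k>=0} 12^k x^k / k!.
So the coefficient of x^n is a^n/n! with a = 12, n = 3:
12^3 / 3! = 1728/6 = 288

288


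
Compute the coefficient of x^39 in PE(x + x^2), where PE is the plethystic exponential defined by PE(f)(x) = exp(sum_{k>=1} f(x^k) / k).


With f(x) = x + x^2, the exponent is sum_{k>=1} (x^k + x^(2k)) / k = -ln(1 - x) - ln(1 - x^2). Exponentiating:
PE(x + x^2) = 1 / ((1 - x)(1 - x^2)).
This is the generating function for partitions of n into parts of size 1 or 2. The number of 2's can be any j in 0..19, and the rest are 1's, so
[x^39] = floor(39/2) + 1 = 20.

20


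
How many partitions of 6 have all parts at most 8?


Using the generating function (1-x)^(-1)(1-x^2)^(-1)...(1-x^8)^(-1),
the coefficient of x^6 counts these restricted partitions.
Result = 11

11


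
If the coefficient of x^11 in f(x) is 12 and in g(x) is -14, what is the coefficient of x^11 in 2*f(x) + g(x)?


Scalar multiplication scales coefficients: 2 * 12 = 24.
Then add the g coefficient: 24 + -14
= 10

10


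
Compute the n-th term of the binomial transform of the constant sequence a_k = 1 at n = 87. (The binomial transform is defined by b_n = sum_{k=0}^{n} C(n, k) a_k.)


With a_k = 1 for all k, b_n = sum_{k=0}^{n} C(n, k) = 2^n by the binomial theorem.
For n = 87: 2^87 = 154742504910672534362390528.

154742504910672534362390528


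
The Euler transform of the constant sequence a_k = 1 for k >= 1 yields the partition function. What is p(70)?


The Euler transform converts the sequence a_k = 1 into the number of integer partitions.
Using the recurrence or dynamic programming:
p(70) = 4087968

4087968


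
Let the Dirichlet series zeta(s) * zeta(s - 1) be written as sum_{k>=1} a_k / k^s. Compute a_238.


Convolution gives a_k = sum_{d | k} d * 1 = sum_{d | k} d = sigma(k), the sum of positive divisors of k.
For k = 238, the divisors are 1, 2, 7, 14, 17, 34, 119, 238, so
sigma(238) = 1 + 2 + 7 + 14 + 17 + 34 + 119 + 238 = 432.

432


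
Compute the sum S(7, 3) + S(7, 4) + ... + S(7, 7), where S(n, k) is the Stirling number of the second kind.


By definition, S(n, k) counts partitions of an n-set into exactly k nonempty blocks.
Computing row n = 7 for k = 3..7:
S(7, k): 301, 350, 140, 21, 1
Sum = 813.

813


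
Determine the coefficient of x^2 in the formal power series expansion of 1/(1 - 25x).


The geometric series identity gives 1/(1 - c x) = sum_{k>=0} c^k x^k, so the coefficient of x^k is c^k.
Here c = 25 and k = 2.
Computing: 25^2 = 625

625


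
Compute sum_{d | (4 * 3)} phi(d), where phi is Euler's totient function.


First, 4 * 3 = 12. One classical identity is sum_{d | n} phi(d) = n (each k in [1, n] has a unique gcd with n, and among the k's with gcd(k, n) = n/d there are phi(d) of them). So the sum equals 12. We also verify directly:
Divisors of 12: 1, 2, 3, 4, 6, 12.
phi values: 1, 1, 2, 2, 2, 4.
Sum = 12.

12


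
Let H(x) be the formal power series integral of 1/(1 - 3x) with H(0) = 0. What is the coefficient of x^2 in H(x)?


1/(1 - 3x) = sum_{k>=0} 3^k x^k. Integrating termwise with H(0) = 0:
H(x) = sum_{k>=0} 3^k x^(k+1) / (k+1) = sum_{m>=1} 3^(m-1) x^m / m.
For m = 2: 3^1/2 = 3/2 = 3/2.

3/2


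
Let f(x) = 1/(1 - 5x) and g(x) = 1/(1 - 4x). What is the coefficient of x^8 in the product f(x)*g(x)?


The coefficient of x^n in f*g is the Cauchy product: sum_{k=0}^{n} a^k * b^(n-k).
With a=5, b=4, n=8:
sum_{k=0}^{8} 5^k * 4^(8-k)
= 1690981

1690981


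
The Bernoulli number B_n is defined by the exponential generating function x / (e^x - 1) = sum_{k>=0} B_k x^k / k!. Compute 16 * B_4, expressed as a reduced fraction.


Bernoulli numbers can also be computed recursively via B_0 = 1 and sum_{j=0}^{m} C(m+1, j) B_j = 0 for m >= 1. Odd-index Bernoulli numbers vanish for k >= 3.
Computing B_4 = -1/30, so 16 * B_4 = 16 * -1/30 = -8/15.

-8/15


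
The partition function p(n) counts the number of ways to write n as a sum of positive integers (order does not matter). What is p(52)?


Using the generating function prod_{k>=1} 1/(1-x^k), we compute p(52).
By dynamic programming over parts 1 through 52:
p(52) = 281589

281589


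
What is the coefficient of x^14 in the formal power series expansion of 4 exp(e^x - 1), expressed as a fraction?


exp(e^x - 1) is the exponential generating function for the Bell numbers Bell_k: exp(e^x - 1) = sum_{k>=0} Bell_k x^k / k!.
So the coefficient of x^14 in 4 exp(e^x - 1) is 4 Bell_14 / 14!.
Computing: Bell_14 = 190899322 and 14! = 87178291200, giving
4 * 190899322/87178291200 = 95449661/10897286400.

95449661/10897286400


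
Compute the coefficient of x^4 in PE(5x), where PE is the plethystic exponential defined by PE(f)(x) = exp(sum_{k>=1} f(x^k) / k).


With f(x) = 5x, the exponent is sum_{k>=1} 5 x^k / k = 5 * (-ln(1 - x)). Exponentiating:
PE(5x) = exp(-5 ln(1 - x)) = 1/(1 - x)^5.
By the negative binomial expansion, [x^n] 1/(1 - x)^5 = C(n + 4, 4).
For n = 4: C(8, 4) = 70.

70


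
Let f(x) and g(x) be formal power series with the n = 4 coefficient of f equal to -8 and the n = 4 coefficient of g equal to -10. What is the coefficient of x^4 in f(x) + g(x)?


Addition of formal power series is termwise.
The coefficient of x^4 in f + g = -8 + -10
= -18

-18


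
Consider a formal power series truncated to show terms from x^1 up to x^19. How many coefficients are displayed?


From x^1 to x^19 inclusive, the count is 19 - 1 + 1 = 19.

19


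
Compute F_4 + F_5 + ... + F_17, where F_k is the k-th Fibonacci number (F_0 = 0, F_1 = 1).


Use the identity sum_{k=0}^{N} F_k = F_{N+2} - 1 (which follows from F_{k+2} - F_{k+1} = F_k). Then
sum_{k=4}^{17} F_k = (F_{19} - 1) - (F_{5} - 1) = F_{19} - F_{5}.
Computing: F_{19} = 4181, F_{5} = 5, so
Sum = 4181 - 5 = 4176.

4176


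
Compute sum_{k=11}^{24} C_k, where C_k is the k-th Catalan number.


C_11 through C_24: 58786, 208012, 742900, 2674440, 9694845, 35357670, 129644790, 477638700, 1767263190, 6564120420, 24466267020, 91482563640, 343059613650, 1289904147324
Sum = 58786 + 208012 + 742900 + 2674440 + 9694845 + 35357670 + 129644790 + 477638700 + 1767263190 + 6564120420 + 24466267020 + 91482563640 + 343059613650 + 1289904147324
= 1757899995387

1757899995387


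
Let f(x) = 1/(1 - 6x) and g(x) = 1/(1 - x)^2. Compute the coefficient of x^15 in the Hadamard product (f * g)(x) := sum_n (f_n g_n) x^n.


f has coefficients f_k = 6^k. For g = 1/(1 - x)^2 the coefficient is g_k = C(k + 1, 1) = k + 1. The Hadamard coefficient is (f * g)_k = 6^k * (k + 1).
For k = 15: 6^15 * 16 = 470184984576 * 16 = 7522959753216.

7522959753216


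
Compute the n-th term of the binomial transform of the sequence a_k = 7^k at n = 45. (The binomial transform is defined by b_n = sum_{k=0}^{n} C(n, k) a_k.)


With a_k = 7^k, b_n = sum_{k=0}^{n} C(n, k) 7^k = (1 + 7)^n by the binomial theorem.
For n = 45: (1 + 7)^45 = 8^45 = 43556142965880123323311949751266331066368.

43556142965880123323311949751266331066368


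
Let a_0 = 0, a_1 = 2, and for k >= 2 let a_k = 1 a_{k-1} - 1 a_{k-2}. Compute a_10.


Iterating the recurrence forward:
a_0 = 0
a_1 = 2
a_2 = 1*2 - 1*0 = 2
a_3 = 1*2 - 1*2 = 0
a_4 = 1*0 - 1*2 = -2
a_5 = 1*-2 - 1*0 = -2
a_6 = 1*-2 - 1*-2 = 0
a_7 = 1*0 - 1*-2 = 2
a_8 = 1*2 - 1*0 = 2
a_9 = 1*2 - 1*2 = 0
a_10 = 1*0 - 1*2 = -2
So a_10 = -2.

-2


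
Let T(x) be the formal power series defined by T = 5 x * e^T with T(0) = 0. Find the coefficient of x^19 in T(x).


Apply the Lagrange inversion formula: if T = 5 x * phi(T) with phi(t) = e^t, then
[x^n] T = 5^n * (1/n) [t^(n-1)] phi(t)^n = 5^n * (1/n) [t^(n-1)] e^(n t) = 5^n * (1/n) * n^(n-1) / (n-1)! = 5^n * n^(n-1) / n!.
When c = 1 this is the Cayley count of rooted labeled trees on n vertices, divided by n!.
For n = 19: 5^19 * 19^18 / 19! = 19073486328125 * 104127350297911241532841/121645100408832000 = 836240670438354825735321044921875/51218989645824.

836240670438354825735321044921875/51218989645824


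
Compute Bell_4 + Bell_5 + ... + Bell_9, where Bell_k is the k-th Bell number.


Recall Bell_k counts set partitions of a k-set (with Bell_0 = 1 by convention).
Bell_4 through Bell_9: 15, 52, 203, 877, 4140, 21147
Sum = 15 + 52 + 203 + 877 + 4140 + 21147 = 26434.

26434


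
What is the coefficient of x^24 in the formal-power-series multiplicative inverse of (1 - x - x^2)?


Let the inverse be f(x) = sum_{k>=0} a_k x^k. From f(x) * (1 - x - x^2) = 1 and matching coefficients:
 x^0: a_0 = 1.
 x^1: a_1 - a_0 = 0, so a_1 = 1.
 x^k (k >= 2): a_k - a_{k-1} - a_{k-2} = 0, i.e. a_k = a_{k-1} + a_{k-2}.
This is the Fibonacci-type recurrence shifted so that a_0 = a_1 = 1.
Iterating: a_0=1, a_1=1, a_2=2, a_3=3, a_4=5, a_5=8, a_6=13, a_7=21, a_8=34, a_9=55, ...
a_24 = 75025.

75025


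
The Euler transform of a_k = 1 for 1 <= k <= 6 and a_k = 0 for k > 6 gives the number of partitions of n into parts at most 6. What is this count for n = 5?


Partitions of 5 into parts at most 6:
Using generating function (1-x)^(-1)(1-x^2)^(-1)...(1-x^6)^(-1),
the coefficient of x^5 = 7

7


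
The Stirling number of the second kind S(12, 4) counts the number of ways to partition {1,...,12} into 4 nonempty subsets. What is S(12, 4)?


Using the explicit formula S(n,k) = (1/k!) sum_{j=0}^{k} (-1)^(k-j) C(k,j) j^n:
S(12, 4) = 611501
Equivalently, S(n,k) is n! times the coefficient of x^n in the EGF (e^x - 1)^k / k!.

611501


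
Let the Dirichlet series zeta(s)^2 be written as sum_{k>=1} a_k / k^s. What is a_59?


The Dirichlet convolution of the constant function 1 with itself gives (1 * 1)(k) = sum_{d | k} 1 = d(k), the number of positive divisors of k.
Since zeta(s) = sum_{k>=1} 1/k^s, we have zeta(s)^2 = sum_{k>=1} d(k)/k^s, so a_k = d(k).
For k = 59: the divisors are 1, 59.
Count = 2.

2


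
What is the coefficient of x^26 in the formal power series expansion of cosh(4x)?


The Maclaurin series is cosh(t) = sum_{m>=0} t^(2m) / (2m)!, so substituting t = 4x, only even powers of x are nonzero, with coefficient of x^(2m) equal to 4^(2m) / (2m)!.
For x^26 the coefficient is 4^26/26! = 4503599627370496/403291461126605635584000000 = 536870912/48076088562799171875.

536870912/48076088562799171875


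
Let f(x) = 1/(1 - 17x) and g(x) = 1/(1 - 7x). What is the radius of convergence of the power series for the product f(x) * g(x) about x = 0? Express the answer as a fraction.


The radius of 1/(1 - 17x) is 1/17 (nearest singularity at x = 1/17), and the radius of 1/(1 - 7x) is 1/7.
The product f(x)*g(x) = 1/((1 - 17x)(1 - 7x)) has singularities at both 1/17 and 1/7, so its radius of convergence is the distance to the nearest one:
min(1/17, 1/7) = 1/17.

1/17


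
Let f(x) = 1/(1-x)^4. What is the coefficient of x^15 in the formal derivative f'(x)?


Differentiate: d/dx [ 1/(1-x)^r ] = r / (1-x)^(r+1).
Here r = 4, so f'(x) = 4 / (1-x)^5.
The expansion of 1/(1-x)^(r+1) has coefficient of x^n equal to C(n+r, r).
So the coefficient of x^15 in f'(x) is
4 * C(19, 4) = 4 * 3876 = 15504

15504


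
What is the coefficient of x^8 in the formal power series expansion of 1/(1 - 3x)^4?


The general identity 1/(1 - c x)^r = sum_{k>=0} c^k C(k + r - 1, r - 1) x^k follows by substituting y = c x into 1/(1 - y)^r = sum_{k>=0} C(k + r - 1, r - 1) y^k.
For c = 3, r = 4, k = 8:
3^8 * C(11, 3) = 6561 * 165 = 1082565.

1082565


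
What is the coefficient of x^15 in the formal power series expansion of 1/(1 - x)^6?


The negative binomial / multiset identity is
1/(1 - x)^r = sum_{k>=0} C(k + r - 1, r - 1) x^k.
Here r = 6 and k = 15, so the coefficient is
C(15 + 5, 5) = C(20, 5)
= 15504

15504


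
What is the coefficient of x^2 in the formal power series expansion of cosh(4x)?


The Maclaurin series is cosh(t) = sum_{m>=0} t^(2m) / (2m)!, so substituting t = 4x, only even powers of x are nonzero, with coefficient of x^(2m) equal to 4^(2m) / (2m)!.
For x^2 the coefficient is 4^2/2! = 16/2 = 8.

8


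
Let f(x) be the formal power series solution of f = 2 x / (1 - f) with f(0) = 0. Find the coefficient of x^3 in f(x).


Apply Lagrange inversion: f = 2 x * phi(f) with phi(t) = 1/(1 - t), so
[x^n] f = 2^n * (1/n) [t^(n-1)] phi(t)^n = 2^n * (1/n) [t^(n-1)] (1 - t)^(-n) = 2^n * (1/n) C(2n - 2, n - 1) = 2^n * C_{n-1}.
For n = 3: C_2 = C(4, 2) / 3 = 6/3 = 2.
With the 2^3 = 8 factor, the coefficient is 8 * 2 = 16.

16


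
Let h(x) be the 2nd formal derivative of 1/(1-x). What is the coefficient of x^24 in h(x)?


Differentiating 2 times: d^2/dx^2 [1/(1-x)] = 2!/(1-x)^3.
The expansion 1/(1-x)^3 = sum_{k>=0} C(k+2, 2) x^k, so the coefficient of x^n in 2!/(1-x)^3 is 2! * C(n+2, 2).
For n = 24: 2 * C(26, 2) = 2 * 325 = 650

650


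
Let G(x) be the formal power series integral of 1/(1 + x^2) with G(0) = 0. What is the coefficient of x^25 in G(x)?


1/(1 + x^2) = sum_{j>=0} (-1)^j x^(2j). Integrating termwise with G(0) = 0:
G(x) = sum_{j>=0} (-1)^j x^(2j+1) / (2j+1) = arctan(x).
Only odd powers are nonzero. For x^25 write 25 = 2*12 + 1, giving
(-1)^12 / 25 = 1/25 = 1/25.

1/25


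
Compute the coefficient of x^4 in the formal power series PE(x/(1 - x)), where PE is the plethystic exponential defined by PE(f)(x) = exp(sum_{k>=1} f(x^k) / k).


For f(x) = x/(1 - x) we have
sum_{k>=1} f(x^k) / k = sum_{k>=1} (1/k) * x^k / (1 - x^k) = sum_{k, m >= 1} x^(k m) / k,
which after exponentiating simplifies to
PE(x/(1 - x)) = prod_{k>=1} 1 / (1 - x^k).
This is the generating function for the partition function p(n), so the coefficient of x^4 is p(4).
Computing p(4) by dynamic programming over parts 1, 2, ..., 4: p(4) = 5.

5


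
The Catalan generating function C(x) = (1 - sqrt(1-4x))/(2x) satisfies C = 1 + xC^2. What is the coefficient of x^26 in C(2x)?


Substituting x -> 2x scales the n-th coefficient by 2^n, so [x^26] C(2x) = 2^26 * C_26.
C_26 = C(2*26, 26)/(27) = 495918532948104/27 = 18367353072152.
So 2^26 * 18367353072152 = 67108864 * 18367353072152 = 1232612199359030755328.

1232612199359030755328


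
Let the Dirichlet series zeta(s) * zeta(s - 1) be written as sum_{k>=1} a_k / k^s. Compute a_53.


Convolution gives a_k = sum_{d | k} d * 1 = sum_{d | k} d = sigma(k), the sum of positive divisors of k.
For k = 53, the divisors are 1, 53, so
sigma(53) = 1 + 53 = 54.

54


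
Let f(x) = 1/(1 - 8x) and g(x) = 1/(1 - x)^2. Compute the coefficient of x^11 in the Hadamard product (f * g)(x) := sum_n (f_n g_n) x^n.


f has coefficients f_k = 8^k. For g = 1/(1 - x)^2 the coefficient is g_k = C(k + 1, 1) = k + 1. The Hadamard coefficient is (f * g)_k = 8^k * (k + 1).
For k = 11: 8^11 * 12 = 8589934592 * 12 = 103079215104.

103079215104


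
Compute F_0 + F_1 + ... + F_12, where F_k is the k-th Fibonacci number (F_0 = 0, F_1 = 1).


Use the identity sum_{k=0}^{N} F_k = F_{N+2} - 1 (which follows from F_{k+2} - F_{k+1} = F_k). Then
sum_{k=0}^{12} F_k = (F_{14} - 1) - (F_{1} - 1) = F_{14} - F_{1}.
Computing: F_{14} = 377, F_{1} = 1, so
Sum = 377 - 1 = 376.

376


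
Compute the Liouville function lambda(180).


The Liouville function is lambda(k) = (-1)^Omega(k), where Omega(k) counts the prime factors of k with multiplicity.
Factoring: 180 = 2 * 2 * 3 * 3 * 5, so Omega(180) = 5.
lambda(180) = (-1)^5 = -1.

-1


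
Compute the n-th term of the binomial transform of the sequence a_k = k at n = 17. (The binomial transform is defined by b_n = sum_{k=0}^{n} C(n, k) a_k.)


With a_k = k, b_n = sum_{k=0}^{n} C(n, k) k. Using k * C(n, k) = n * C(n-1, k-1) gives b_n = n * sum_{k>=1} C(n-1, k-1) = n * 2^(n-1).
For n = 17: 17 * 2^16 = 17 * 65536 = 1114112.

1114112


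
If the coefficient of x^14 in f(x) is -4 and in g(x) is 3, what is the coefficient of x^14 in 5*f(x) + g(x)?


Scalar multiplication scales coefficients: 5 * -4 = -20.
Then add the g coefficient: -20 + 3
= -17

-17


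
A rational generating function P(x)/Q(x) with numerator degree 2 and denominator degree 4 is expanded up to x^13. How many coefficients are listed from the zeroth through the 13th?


Expanding up to x^13 gives the coefficients for x^0, x^1, ..., x^13.
That is 13 + 1 = 14 coefficients in total.

14


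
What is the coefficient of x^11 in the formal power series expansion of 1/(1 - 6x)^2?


The general identity 1/(1 - c x)^r = sum_{k>=0} c^k C(k + r - 1, r - 1) x^k follows by substituting y = c x into 1/(1 - y)^r = sum_{k>=0} C(k + r - 1, r - 1) y^k.
For c = 6, r = 2, k = 11:
6^11 * C(12, 1) = 362797056 * 12 = 4353564672.

4353564672


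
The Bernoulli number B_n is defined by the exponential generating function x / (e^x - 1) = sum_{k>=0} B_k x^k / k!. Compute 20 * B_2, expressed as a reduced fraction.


Bernoulli numbers can also be computed recursively via B_0 = 1 and sum_{j=0}^{m} C(m+1, j) B_j = 0 for m >= 1. Odd-index Bernoulli numbers vanish for k >= 3.
Computing B_2 = 1/6, so 20 * B_2 = 20 * 1/6 = 10/3.

10/3


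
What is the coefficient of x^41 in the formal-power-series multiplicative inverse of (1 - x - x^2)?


Let the inverse be f(x) = sum_{k>=0} a_k x^k. From f(x) * (1 - x - x^2) = 1 and matching coefficients:
 x^0: a_0 = 1.
 x^1: a_1 - a_0 = 0, so a_1 = 1.
 x^k (k >= 2): a_k - a_{k-1} - a_{k-2} = 0, i.e. a_k = a_{k-1} + a_{k-2}.
This is the Fibonacci-type recurrence shifted so that a_0 = a_1 = 1.
Iterating: a_0=1, a_1=1, a_2=2, a_3=3, a_4=5, a_5=8, a_6=13, a_7=21, a_8=34, a_9=55, ...
a_41 = 267914296.

267914296


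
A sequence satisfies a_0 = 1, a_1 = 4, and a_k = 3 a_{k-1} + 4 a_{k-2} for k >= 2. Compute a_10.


The characteristic equation is t^2 - 3 t - 4 = 0, with roots r_1 = 4 and r_2 = -1 (so c_1 = r_1 + r_2, c_2 = -r_1 r_2 as required).
One can use the closed form a_n = A r_1^n + B r_2^n, but direct iteration is more reliable:
a_0 = 1, a_1 = 4, a_2 = 16, a_3 = 64, a_4 = 256, a_5 = 1024, a_6 = 4096, a_7 = 16384, a_8 = 65536, a_9 = 262144, a_10 = 1048576.
So a_10 = 1048576.

1048576


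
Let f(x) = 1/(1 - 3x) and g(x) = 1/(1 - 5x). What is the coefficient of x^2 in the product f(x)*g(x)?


The coefficient of x^n in f*g is the Cauchy product: sum_{k=0}^{n} a^k * b^(n-k).
With a=3, b=5, n=2:
sum_{k=0}^{2} 3^k * 5^(2-k)
= 49

49


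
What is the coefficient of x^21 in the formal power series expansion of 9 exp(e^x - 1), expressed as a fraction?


exp(e^x - 1) is the exponential generating function for the Bell numbers Bell_k: exp(e^x - 1) = sum_{k>=0} Bell_k x^k / k!.
So the coefficient of x^21 in 9 exp(e^x - 1) is 9 Bell_21 / 21!.
Computing: Bell_21 = 474869816156751 and 21! = 51090942171709440000, giving
9 * 474869816156751/51090942171709440000 = 158289938718917/1892257117470720000.

158289938718917/1892257117470720000


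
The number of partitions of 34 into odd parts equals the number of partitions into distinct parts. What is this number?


Computing partitions of 34 into odd parts (1, 3, 5, ...):
Using the generating function prod_{k>=0} 1/(1-x^(2k+1)),
the count is 512

512


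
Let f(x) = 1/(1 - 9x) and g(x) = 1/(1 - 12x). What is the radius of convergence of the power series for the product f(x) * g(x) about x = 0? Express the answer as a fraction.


The radius of 1/(1 - 9x) is 1/9 (nearest singularity at x = 1/9), and the radius of 1/(1 - 12x) is 1/12.
The product f(x)*g(x) = 1/((1 - 9x)(1 - 12x)) has singularities at both 1/9 and 1/12, so its radius of convergence is the distance to the nearest one:
min(1/9, 1/12) = 1/12.

1/12


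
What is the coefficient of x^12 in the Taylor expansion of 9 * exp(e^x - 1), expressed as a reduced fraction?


exp(e^x - 1) = sum_{k>=0} Bell_k x^k / k!, where Bell_k is the k-th Bell number.
So the coefficient of x^12 is 9 * Bell_12 / 12!.
Computing: Bell_12 = 4213597 and 12! = 479001600, giving
9 * 4213597/479001600 = 4213597/53222400.

4213597/53222400


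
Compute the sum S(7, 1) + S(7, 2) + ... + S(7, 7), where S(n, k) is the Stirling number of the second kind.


By definition, S(n, k) counts partitions of an n-set into exactly k nonempty blocks.
Computing row n = 7 for k = 1..7:
S(7, k): 1, 63, 301, 350, 140, 21, 1
Sum = 877. (This equals Bell_7 since the sum runs over all k.)

877


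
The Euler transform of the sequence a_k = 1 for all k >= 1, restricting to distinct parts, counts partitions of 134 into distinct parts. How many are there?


Partitions of 134 into distinct parts can be computed via generating function.
Product (1+x)(1+x^2)(1+x^3)...
The coefficient of x^134 = 6240974

6240974


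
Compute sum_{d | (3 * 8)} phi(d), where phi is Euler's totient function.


First, 3 * 8 = 24. One classical identity is sum_{d | n} phi(d) = n (each k in [1, n] has a unique gcd with n, and among the k's with gcd(k, n) = n/d there are phi(d) of them). So the sum equals 24. We also verify directly:
Divisors of 24: 1, 2, 3, 4, 6, 8, 12, 24.
phi values: 1, 1, 2, 2, 2, 4, 4, 8.
Sum = 24.

24


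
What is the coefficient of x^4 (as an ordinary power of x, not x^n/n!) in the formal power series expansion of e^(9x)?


The exponential series is e^y = sum_{k>=0} y^k / k!. Substituting y = 9x gives
e^(9x) = sum_{k>=0} 9^k x^k / k!.
So the coefficient of x^n is a^n/n! with a = 9, n = 4:
9^4 / 4! = 6561/24 = 2187/8

2187/8


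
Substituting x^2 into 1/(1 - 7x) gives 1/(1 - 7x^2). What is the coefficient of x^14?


The coefficient of x^(2m) in 1/(1 - 7x^2) is 7^m.
With n = 14 = 2*7, the coefficient is 7^7 = 823543.

823543


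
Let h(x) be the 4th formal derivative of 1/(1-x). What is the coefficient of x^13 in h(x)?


Differentiating 4 times: d^4/dx^4 [1/(1-x)] = 4!/(1-x)^5.
The expansion 1/(1-x)^5 = sum_{k>=0} C(k+4, 4) x^k, so the coefficient of x^n in 4!/(1-x)^5 is 4! * C(n+4, 4).
For n = 13: 24 * C(17, 4) = 24 * 2380 = 57120

57120


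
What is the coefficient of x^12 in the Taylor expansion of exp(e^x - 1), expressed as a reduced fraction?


exp(e^x - 1) = sum_{k>=0} Bell_k x^k / k!, where Bell_k is the k-th Bell number.
So the coefficient of x^12 is Bell_12 / 12!.
Computing: Bell_12 = 4213597 and 12! = 479001600, giving
4213597/479001600 = 4213597/479001600.

4213597/479001600


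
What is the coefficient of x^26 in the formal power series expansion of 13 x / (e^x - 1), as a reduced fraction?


The exponential generating function for Bernoulli numbers is
x / (e^x - 1) = sum_{k>=0} B_k x^k / k!.
So the coefficient of x^26 in 13 x / (e^x - 1) is 13 B_26 / 26!.
Computing: B_26 = 8553103/6, 26! = 403291461126605635584000000, giving
13 * 8553103/6 / 403291461126605635584000000 = 657931/14318040039997833216000000.

657931/14318040039997833216000000


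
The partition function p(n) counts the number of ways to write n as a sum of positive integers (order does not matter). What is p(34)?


Using the generating function prod_{k>=1} 1/(1-x^k), we compute p(34).
By dynamic programming over parts 1 through 34:
p(34) = 12310

12310


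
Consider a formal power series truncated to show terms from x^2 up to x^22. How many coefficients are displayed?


From x^2 to x^22 inclusive, the count is 22 - 2 + 1 = 21.

21


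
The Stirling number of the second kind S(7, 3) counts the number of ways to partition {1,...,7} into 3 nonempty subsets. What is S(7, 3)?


Using the explicit formula S(n,k) = (1/k!) sum_{j=0}^{k} (-1)^(k-j) C(k,j) j^n:
S(7, 3) = 301
Equivalently, S(n,k) is n! times the coefficient of x^n in the EGF (e^x - 1)^k / k!.

301


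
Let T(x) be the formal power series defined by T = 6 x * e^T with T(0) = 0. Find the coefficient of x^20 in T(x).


Apply the Lagrange inversion formula: if T = 6 x * phi(T) with phi(t) = e^t, then
[x^n] T = 6^n * (1/n) [t^(n-1)] phi(t)^n = 6^n * (1/n) [t^(n-1)] e^(n t) = 6^n * (1/n) * n^(n-1) / (n-1)! = 6^n * n^(n-1) / n!.
When c = 1 this is the Cayley count of rooted labeled trees on n vertices, divided by n!.
For n = 20: 6^20 * 20^19 / 20! = 3656158440062976 * 5242880000000000000000000/2432902008176640000 = 17832200896512000000000000000/2263261.

17832200896512000000000000000/2263261
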